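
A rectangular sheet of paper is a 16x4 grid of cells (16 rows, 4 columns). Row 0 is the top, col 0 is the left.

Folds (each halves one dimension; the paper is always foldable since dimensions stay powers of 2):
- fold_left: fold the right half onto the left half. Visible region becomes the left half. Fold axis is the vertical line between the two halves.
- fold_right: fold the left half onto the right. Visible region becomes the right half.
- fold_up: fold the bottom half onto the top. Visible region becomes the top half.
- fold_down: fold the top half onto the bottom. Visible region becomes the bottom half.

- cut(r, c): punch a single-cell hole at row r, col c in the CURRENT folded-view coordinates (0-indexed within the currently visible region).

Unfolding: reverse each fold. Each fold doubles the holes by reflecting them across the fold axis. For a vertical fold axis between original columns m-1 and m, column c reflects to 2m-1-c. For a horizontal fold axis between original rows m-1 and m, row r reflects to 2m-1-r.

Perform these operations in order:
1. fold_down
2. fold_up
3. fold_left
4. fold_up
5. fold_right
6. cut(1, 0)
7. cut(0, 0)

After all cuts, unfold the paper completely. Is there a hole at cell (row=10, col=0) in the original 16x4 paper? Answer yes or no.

Answer: yes

Derivation:
Op 1 fold_down: fold axis h@8; visible region now rows[8,16) x cols[0,4) = 8x4
Op 2 fold_up: fold axis h@12; visible region now rows[8,12) x cols[0,4) = 4x4
Op 3 fold_left: fold axis v@2; visible region now rows[8,12) x cols[0,2) = 4x2
Op 4 fold_up: fold axis h@10; visible region now rows[8,10) x cols[0,2) = 2x2
Op 5 fold_right: fold axis v@1; visible region now rows[8,10) x cols[1,2) = 2x1
Op 6 cut(1, 0): punch at orig (9,1); cuts so far [(9, 1)]; region rows[8,10) x cols[1,2) = 2x1
Op 7 cut(0, 0): punch at orig (8,1); cuts so far [(8, 1), (9, 1)]; region rows[8,10) x cols[1,2) = 2x1
Unfold 1 (reflect across v@1): 4 holes -> [(8, 0), (8, 1), (9, 0), (9, 1)]
Unfold 2 (reflect across h@10): 8 holes -> [(8, 0), (8, 1), (9, 0), (9, 1), (10, 0), (10, 1), (11, 0), (11, 1)]
Unfold 3 (reflect across v@2): 16 holes -> [(8, 0), (8, 1), (8, 2), (8, 3), (9, 0), (9, 1), (9, 2), (9, 3), (10, 0), (10, 1), (10, 2), (10, 3), (11, 0), (11, 1), (11, 2), (11, 3)]
Unfold 4 (reflect across h@12): 32 holes -> [(8, 0), (8, 1), (8, 2), (8, 3), (9, 0), (9, 1), (9, 2), (9, 3), (10, 0), (10, 1), (10, 2), (10, 3), (11, 0), (11, 1), (11, 2), (11, 3), (12, 0), (12, 1), (12, 2), (12, 3), (13, 0), (13, 1), (13, 2), (13, 3), (14, 0), (14, 1), (14, 2), (14, 3), (15, 0), (15, 1), (15, 2), (15, 3)]
Unfold 5 (reflect across h@8): 64 holes -> [(0, 0), (0, 1), (0, 2), (0, 3), (1, 0), (1, 1), (1, 2), (1, 3), (2, 0), (2, 1), (2, 2), (2, 3), (3, 0), (3, 1), (3, 2), (3, 3), (4, 0), (4, 1), (4, 2), (4, 3), (5, 0), (5, 1), (5, 2), (5, 3), (6, 0), (6, 1), (6, 2), (6, 3), (7, 0), (7, 1), (7, 2), (7, 3), (8, 0), (8, 1), (8, 2), (8, 3), (9, 0), (9, 1), (9, 2), (9, 3), (10, 0), (10, 1), (10, 2), (10, 3), (11, 0), (11, 1), (11, 2), (11, 3), (12, 0), (12, 1), (12, 2), (12, 3), (13, 0), (13, 1), (13, 2), (13, 3), (14, 0), (14, 1), (14, 2), (14, 3), (15, 0), (15, 1), (15, 2), (15, 3)]
Holes: [(0, 0), (0, 1), (0, 2), (0, 3), (1, 0), (1, 1), (1, 2), (1, 3), (2, 0), (2, 1), (2, 2), (2, 3), (3, 0), (3, 1), (3, 2), (3, 3), (4, 0), (4, 1), (4, 2), (4, 3), (5, 0), (5, 1), (5, 2), (5, 3), (6, 0), (6, 1), (6, 2), (6, 3), (7, 0), (7, 1), (7, 2), (7, 3), (8, 0), (8, 1), (8, 2), (8, 3), (9, 0), (9, 1), (9, 2), (9, 3), (10, 0), (10, 1), (10, 2), (10, 3), (11, 0), (11, 1), (11, 2), (11, 3), (12, 0), (12, 1), (12, 2), (12, 3), (13, 0), (13, 1), (13, 2), (13, 3), (14, 0), (14, 1), (14, 2), (14, 3), (15, 0), (15, 1), (15, 2), (15, 3)]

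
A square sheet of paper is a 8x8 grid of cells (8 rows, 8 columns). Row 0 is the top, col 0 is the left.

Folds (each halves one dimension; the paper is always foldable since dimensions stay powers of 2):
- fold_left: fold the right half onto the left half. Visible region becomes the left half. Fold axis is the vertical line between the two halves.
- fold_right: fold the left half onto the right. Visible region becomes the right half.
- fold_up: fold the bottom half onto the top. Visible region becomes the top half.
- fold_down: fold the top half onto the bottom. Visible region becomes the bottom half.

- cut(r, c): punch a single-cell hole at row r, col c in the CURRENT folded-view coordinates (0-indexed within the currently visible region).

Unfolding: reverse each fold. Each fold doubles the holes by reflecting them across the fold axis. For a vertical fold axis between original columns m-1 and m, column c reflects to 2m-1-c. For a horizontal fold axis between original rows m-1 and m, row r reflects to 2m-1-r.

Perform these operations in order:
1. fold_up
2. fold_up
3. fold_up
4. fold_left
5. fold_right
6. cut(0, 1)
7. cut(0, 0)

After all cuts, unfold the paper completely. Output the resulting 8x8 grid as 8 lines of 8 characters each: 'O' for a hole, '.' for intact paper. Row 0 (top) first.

Answer: OOOOOOOO
OOOOOOOO
OOOOOOOO
OOOOOOOO
OOOOOOOO
OOOOOOOO
OOOOOOOO
OOOOOOOO

Derivation:
Op 1 fold_up: fold axis h@4; visible region now rows[0,4) x cols[0,8) = 4x8
Op 2 fold_up: fold axis h@2; visible region now rows[0,2) x cols[0,8) = 2x8
Op 3 fold_up: fold axis h@1; visible region now rows[0,1) x cols[0,8) = 1x8
Op 4 fold_left: fold axis v@4; visible region now rows[0,1) x cols[0,4) = 1x4
Op 5 fold_right: fold axis v@2; visible region now rows[0,1) x cols[2,4) = 1x2
Op 6 cut(0, 1): punch at orig (0,3); cuts so far [(0, 3)]; region rows[0,1) x cols[2,4) = 1x2
Op 7 cut(0, 0): punch at orig (0,2); cuts so far [(0, 2), (0, 3)]; region rows[0,1) x cols[2,4) = 1x2
Unfold 1 (reflect across v@2): 4 holes -> [(0, 0), (0, 1), (0, 2), (0, 3)]
Unfold 2 (reflect across v@4): 8 holes -> [(0, 0), (0, 1), (0, 2), (0, 3), (0, 4), (0, 5), (0, 6), (0, 7)]
Unfold 3 (reflect across h@1): 16 holes -> [(0, 0), (0, 1), (0, 2), (0, 3), (0, 4), (0, 5), (0, 6), (0, 7), (1, 0), (1, 1), (1, 2), (1, 3), (1, 4), (1, 5), (1, 6), (1, 7)]
Unfold 4 (reflect across h@2): 32 holes -> [(0, 0), (0, 1), (0, 2), (0, 3), (0, 4), (0, 5), (0, 6), (0, 7), (1, 0), (1, 1), (1, 2), (1, 3), (1, 4), (1, 5), (1, 6), (1, 7), (2, 0), (2, 1), (2, 2), (2, 3), (2, 4), (2, 5), (2, 6), (2, 7), (3, 0), (3, 1), (3, 2), (3, 3), (3, 4), (3, 5), (3, 6), (3, 7)]
Unfold 5 (reflect across h@4): 64 holes -> [(0, 0), (0, 1), (0, 2), (0, 3), (0, 4), (0, 5), (0, 6), (0, 7), (1, 0), (1, 1), (1, 2), (1, 3), (1, 4), (1, 5), (1, 6), (1, 7), (2, 0), (2, 1), (2, 2), (2, 3), (2, 4), (2, 5), (2, 6), (2, 7), (3, 0), (3, 1), (3, 2), (3, 3), (3, 4), (3, 5), (3, 6), (3, 7), (4, 0), (4, 1), (4, 2), (4, 3), (4, 4), (4, 5), (4, 6), (4, 7), (5, 0), (5, 1), (5, 2), (5, 3), (5, 4), (5, 5), (5, 6), (5, 7), (6, 0), (6, 1), (6, 2), (6, 3), (6, 4), (6, 5), (6, 6), (6, 7), (7, 0), (7, 1), (7, 2), (7, 3), (7, 4), (7, 5), (7, 6), (7, 7)]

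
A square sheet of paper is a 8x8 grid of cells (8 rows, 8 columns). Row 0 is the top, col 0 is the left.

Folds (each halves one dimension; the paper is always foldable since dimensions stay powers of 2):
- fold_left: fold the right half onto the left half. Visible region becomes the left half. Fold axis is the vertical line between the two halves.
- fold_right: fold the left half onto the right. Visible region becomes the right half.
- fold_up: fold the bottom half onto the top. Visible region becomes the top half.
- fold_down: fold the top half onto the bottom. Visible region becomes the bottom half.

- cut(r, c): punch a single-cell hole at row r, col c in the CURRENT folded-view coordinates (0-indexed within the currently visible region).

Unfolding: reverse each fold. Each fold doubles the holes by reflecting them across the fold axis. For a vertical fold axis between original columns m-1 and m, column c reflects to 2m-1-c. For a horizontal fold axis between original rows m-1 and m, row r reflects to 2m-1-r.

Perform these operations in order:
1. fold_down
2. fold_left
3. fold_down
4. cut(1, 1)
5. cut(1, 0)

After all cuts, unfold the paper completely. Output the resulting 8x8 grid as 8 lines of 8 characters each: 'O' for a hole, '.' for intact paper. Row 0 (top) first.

Answer: OO....OO
........
........
OO....OO
OO....OO
........
........
OO....OO

Derivation:
Op 1 fold_down: fold axis h@4; visible region now rows[4,8) x cols[0,8) = 4x8
Op 2 fold_left: fold axis v@4; visible region now rows[4,8) x cols[0,4) = 4x4
Op 3 fold_down: fold axis h@6; visible region now rows[6,8) x cols[0,4) = 2x4
Op 4 cut(1, 1): punch at orig (7,1); cuts so far [(7, 1)]; region rows[6,8) x cols[0,4) = 2x4
Op 5 cut(1, 0): punch at orig (7,0); cuts so far [(7, 0), (7, 1)]; region rows[6,8) x cols[0,4) = 2x4
Unfold 1 (reflect across h@6): 4 holes -> [(4, 0), (4, 1), (7, 0), (7, 1)]
Unfold 2 (reflect across v@4): 8 holes -> [(4, 0), (4, 1), (4, 6), (4, 7), (7, 0), (7, 1), (7, 6), (7, 7)]
Unfold 3 (reflect across h@4): 16 holes -> [(0, 0), (0, 1), (0, 6), (0, 7), (3, 0), (3, 1), (3, 6), (3, 7), (4, 0), (4, 1), (4, 6), (4, 7), (7, 0), (7, 1), (7, 6), (7, 7)]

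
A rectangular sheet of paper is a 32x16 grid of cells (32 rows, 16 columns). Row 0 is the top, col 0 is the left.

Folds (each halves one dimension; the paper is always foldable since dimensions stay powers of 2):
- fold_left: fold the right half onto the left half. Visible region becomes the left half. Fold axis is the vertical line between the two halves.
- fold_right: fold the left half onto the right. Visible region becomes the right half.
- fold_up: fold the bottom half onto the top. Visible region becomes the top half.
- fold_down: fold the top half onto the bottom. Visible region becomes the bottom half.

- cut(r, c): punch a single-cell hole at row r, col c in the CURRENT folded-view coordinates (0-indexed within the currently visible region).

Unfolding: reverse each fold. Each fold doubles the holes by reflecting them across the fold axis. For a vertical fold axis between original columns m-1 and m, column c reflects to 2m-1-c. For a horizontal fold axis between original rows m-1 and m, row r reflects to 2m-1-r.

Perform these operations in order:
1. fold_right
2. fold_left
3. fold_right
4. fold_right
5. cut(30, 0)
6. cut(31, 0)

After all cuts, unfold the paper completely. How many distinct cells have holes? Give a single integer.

Op 1 fold_right: fold axis v@8; visible region now rows[0,32) x cols[8,16) = 32x8
Op 2 fold_left: fold axis v@12; visible region now rows[0,32) x cols[8,12) = 32x4
Op 3 fold_right: fold axis v@10; visible region now rows[0,32) x cols[10,12) = 32x2
Op 4 fold_right: fold axis v@11; visible region now rows[0,32) x cols[11,12) = 32x1
Op 5 cut(30, 0): punch at orig (30,11); cuts so far [(30, 11)]; region rows[0,32) x cols[11,12) = 32x1
Op 6 cut(31, 0): punch at orig (31,11); cuts so far [(30, 11), (31, 11)]; region rows[0,32) x cols[11,12) = 32x1
Unfold 1 (reflect across v@11): 4 holes -> [(30, 10), (30, 11), (31, 10), (31, 11)]
Unfold 2 (reflect across v@10): 8 holes -> [(30, 8), (30, 9), (30, 10), (30, 11), (31, 8), (31, 9), (31, 10), (31, 11)]
Unfold 3 (reflect across v@12): 16 holes -> [(30, 8), (30, 9), (30, 10), (30, 11), (30, 12), (30, 13), (30, 14), (30, 15), (31, 8), (31, 9), (31, 10), (31, 11), (31, 12), (31, 13), (31, 14), (31, 15)]
Unfold 4 (reflect across v@8): 32 holes -> [(30, 0), (30, 1), (30, 2), (30, 3), (30, 4), (30, 5), (30, 6), (30, 7), (30, 8), (30, 9), (30, 10), (30, 11), (30, 12), (30, 13), (30, 14), (30, 15), (31, 0), (31, 1), (31, 2), (31, 3), (31, 4), (31, 5), (31, 6), (31, 7), (31, 8), (31, 9), (31, 10), (31, 11), (31, 12), (31, 13), (31, 14), (31, 15)]

Answer: 32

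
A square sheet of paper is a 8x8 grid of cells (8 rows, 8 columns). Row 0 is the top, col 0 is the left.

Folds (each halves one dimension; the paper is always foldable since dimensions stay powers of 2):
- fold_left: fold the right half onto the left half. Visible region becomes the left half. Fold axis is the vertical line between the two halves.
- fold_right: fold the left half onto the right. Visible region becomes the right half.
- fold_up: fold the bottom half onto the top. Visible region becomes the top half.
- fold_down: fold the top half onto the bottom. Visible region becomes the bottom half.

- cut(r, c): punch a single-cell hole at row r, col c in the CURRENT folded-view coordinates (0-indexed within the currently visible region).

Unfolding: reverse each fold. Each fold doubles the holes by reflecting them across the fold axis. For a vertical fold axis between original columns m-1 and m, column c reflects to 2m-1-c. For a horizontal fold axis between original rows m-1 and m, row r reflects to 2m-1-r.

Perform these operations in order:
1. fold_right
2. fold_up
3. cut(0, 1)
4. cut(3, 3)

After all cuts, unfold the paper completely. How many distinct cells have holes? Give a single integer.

Answer: 8

Derivation:
Op 1 fold_right: fold axis v@4; visible region now rows[0,8) x cols[4,8) = 8x4
Op 2 fold_up: fold axis h@4; visible region now rows[0,4) x cols[4,8) = 4x4
Op 3 cut(0, 1): punch at orig (0,5); cuts so far [(0, 5)]; region rows[0,4) x cols[4,8) = 4x4
Op 4 cut(3, 3): punch at orig (3,7); cuts so far [(0, 5), (3, 7)]; region rows[0,4) x cols[4,8) = 4x4
Unfold 1 (reflect across h@4): 4 holes -> [(0, 5), (3, 7), (4, 7), (7, 5)]
Unfold 2 (reflect across v@4): 8 holes -> [(0, 2), (0, 5), (3, 0), (3, 7), (4, 0), (4, 7), (7, 2), (7, 5)]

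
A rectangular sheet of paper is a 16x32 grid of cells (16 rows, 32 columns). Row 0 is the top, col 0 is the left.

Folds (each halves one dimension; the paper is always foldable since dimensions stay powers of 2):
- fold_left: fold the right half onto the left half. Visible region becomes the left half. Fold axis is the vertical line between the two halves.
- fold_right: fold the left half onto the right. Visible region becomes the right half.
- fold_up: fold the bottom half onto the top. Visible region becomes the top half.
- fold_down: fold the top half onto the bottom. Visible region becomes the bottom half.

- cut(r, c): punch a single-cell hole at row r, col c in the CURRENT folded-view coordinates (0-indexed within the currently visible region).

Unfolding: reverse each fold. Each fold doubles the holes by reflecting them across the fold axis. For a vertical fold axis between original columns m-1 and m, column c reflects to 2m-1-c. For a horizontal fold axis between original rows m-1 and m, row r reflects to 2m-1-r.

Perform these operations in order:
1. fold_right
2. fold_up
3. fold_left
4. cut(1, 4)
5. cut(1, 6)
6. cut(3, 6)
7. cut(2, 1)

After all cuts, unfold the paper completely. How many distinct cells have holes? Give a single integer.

Op 1 fold_right: fold axis v@16; visible region now rows[0,16) x cols[16,32) = 16x16
Op 2 fold_up: fold axis h@8; visible region now rows[0,8) x cols[16,32) = 8x16
Op 3 fold_left: fold axis v@24; visible region now rows[0,8) x cols[16,24) = 8x8
Op 4 cut(1, 4): punch at orig (1,20); cuts so far [(1, 20)]; region rows[0,8) x cols[16,24) = 8x8
Op 5 cut(1, 6): punch at orig (1,22); cuts so far [(1, 20), (1, 22)]; region rows[0,8) x cols[16,24) = 8x8
Op 6 cut(3, 6): punch at orig (3,22); cuts so far [(1, 20), (1, 22), (3, 22)]; region rows[0,8) x cols[16,24) = 8x8
Op 7 cut(2, 1): punch at orig (2,17); cuts so far [(1, 20), (1, 22), (2, 17), (3, 22)]; region rows[0,8) x cols[16,24) = 8x8
Unfold 1 (reflect across v@24): 8 holes -> [(1, 20), (1, 22), (1, 25), (1, 27), (2, 17), (2, 30), (3, 22), (3, 25)]
Unfold 2 (reflect across h@8): 16 holes -> [(1, 20), (1, 22), (1, 25), (1, 27), (2, 17), (2, 30), (3, 22), (3, 25), (12, 22), (12, 25), (13, 17), (13, 30), (14, 20), (14, 22), (14, 25), (14, 27)]
Unfold 3 (reflect across v@16): 32 holes -> [(1, 4), (1, 6), (1, 9), (1, 11), (1, 20), (1, 22), (1, 25), (1, 27), (2, 1), (2, 14), (2, 17), (2, 30), (3, 6), (3, 9), (3, 22), (3, 25), (12, 6), (12, 9), (12, 22), (12, 25), (13, 1), (13, 14), (13, 17), (13, 30), (14, 4), (14, 6), (14, 9), (14, 11), (14, 20), (14, 22), (14, 25), (14, 27)]

Answer: 32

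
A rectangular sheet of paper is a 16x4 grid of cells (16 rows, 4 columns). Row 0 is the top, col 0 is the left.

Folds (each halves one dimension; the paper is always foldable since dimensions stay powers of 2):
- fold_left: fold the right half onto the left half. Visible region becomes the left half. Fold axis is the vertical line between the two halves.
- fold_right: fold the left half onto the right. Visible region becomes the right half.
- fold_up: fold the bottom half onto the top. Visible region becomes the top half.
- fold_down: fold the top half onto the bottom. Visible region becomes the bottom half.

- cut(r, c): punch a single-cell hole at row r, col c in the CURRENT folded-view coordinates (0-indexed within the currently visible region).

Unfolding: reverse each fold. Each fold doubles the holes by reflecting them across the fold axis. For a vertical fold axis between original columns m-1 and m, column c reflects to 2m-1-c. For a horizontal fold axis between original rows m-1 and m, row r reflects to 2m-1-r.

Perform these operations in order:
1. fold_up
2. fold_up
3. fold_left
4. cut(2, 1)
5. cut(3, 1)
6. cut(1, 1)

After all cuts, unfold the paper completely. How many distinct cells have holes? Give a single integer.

Op 1 fold_up: fold axis h@8; visible region now rows[0,8) x cols[0,4) = 8x4
Op 2 fold_up: fold axis h@4; visible region now rows[0,4) x cols[0,4) = 4x4
Op 3 fold_left: fold axis v@2; visible region now rows[0,4) x cols[0,2) = 4x2
Op 4 cut(2, 1): punch at orig (2,1); cuts so far [(2, 1)]; region rows[0,4) x cols[0,2) = 4x2
Op 5 cut(3, 1): punch at orig (3,1); cuts so far [(2, 1), (3, 1)]; region rows[0,4) x cols[0,2) = 4x2
Op 6 cut(1, 1): punch at orig (1,1); cuts so far [(1, 1), (2, 1), (3, 1)]; region rows[0,4) x cols[0,2) = 4x2
Unfold 1 (reflect across v@2): 6 holes -> [(1, 1), (1, 2), (2, 1), (2, 2), (3, 1), (3, 2)]
Unfold 2 (reflect across h@4): 12 holes -> [(1, 1), (1, 2), (2, 1), (2, 2), (3, 1), (3, 2), (4, 1), (4, 2), (5, 1), (5, 2), (6, 1), (6, 2)]
Unfold 3 (reflect across h@8): 24 holes -> [(1, 1), (1, 2), (2, 1), (2, 2), (3, 1), (3, 2), (4, 1), (4, 2), (5, 1), (5, 2), (6, 1), (6, 2), (9, 1), (9, 2), (10, 1), (10, 2), (11, 1), (11, 2), (12, 1), (12, 2), (13, 1), (13, 2), (14, 1), (14, 2)]

Answer: 24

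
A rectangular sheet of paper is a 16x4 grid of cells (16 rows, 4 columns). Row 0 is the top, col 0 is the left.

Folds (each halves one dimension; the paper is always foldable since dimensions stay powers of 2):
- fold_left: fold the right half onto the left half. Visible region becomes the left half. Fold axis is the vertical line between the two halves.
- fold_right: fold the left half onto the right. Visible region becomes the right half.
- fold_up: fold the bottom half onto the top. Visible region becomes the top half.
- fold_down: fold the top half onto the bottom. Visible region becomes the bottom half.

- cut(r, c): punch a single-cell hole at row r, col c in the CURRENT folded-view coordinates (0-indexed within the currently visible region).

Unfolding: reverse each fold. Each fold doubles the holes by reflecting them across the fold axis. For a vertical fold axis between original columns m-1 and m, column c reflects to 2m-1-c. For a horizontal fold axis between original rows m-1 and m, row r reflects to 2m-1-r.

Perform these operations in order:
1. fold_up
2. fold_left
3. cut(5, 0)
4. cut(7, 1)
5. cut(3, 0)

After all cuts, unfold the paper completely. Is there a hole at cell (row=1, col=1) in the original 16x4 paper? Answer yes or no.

Answer: no

Derivation:
Op 1 fold_up: fold axis h@8; visible region now rows[0,8) x cols[0,4) = 8x4
Op 2 fold_left: fold axis v@2; visible region now rows[0,8) x cols[0,2) = 8x2
Op 3 cut(5, 0): punch at orig (5,0); cuts so far [(5, 0)]; region rows[0,8) x cols[0,2) = 8x2
Op 4 cut(7, 1): punch at orig (7,1); cuts so far [(5, 0), (7, 1)]; region rows[0,8) x cols[0,2) = 8x2
Op 5 cut(3, 0): punch at orig (3,0); cuts so far [(3, 0), (5, 0), (7, 1)]; region rows[0,8) x cols[0,2) = 8x2
Unfold 1 (reflect across v@2): 6 holes -> [(3, 0), (3, 3), (5, 0), (5, 3), (7, 1), (7, 2)]
Unfold 2 (reflect across h@8): 12 holes -> [(3, 0), (3, 3), (5, 0), (5, 3), (7, 1), (7, 2), (8, 1), (8, 2), (10, 0), (10, 3), (12, 0), (12, 3)]
Holes: [(3, 0), (3, 3), (5, 0), (5, 3), (7, 1), (7, 2), (8, 1), (8, 2), (10, 0), (10, 3), (12, 0), (12, 3)]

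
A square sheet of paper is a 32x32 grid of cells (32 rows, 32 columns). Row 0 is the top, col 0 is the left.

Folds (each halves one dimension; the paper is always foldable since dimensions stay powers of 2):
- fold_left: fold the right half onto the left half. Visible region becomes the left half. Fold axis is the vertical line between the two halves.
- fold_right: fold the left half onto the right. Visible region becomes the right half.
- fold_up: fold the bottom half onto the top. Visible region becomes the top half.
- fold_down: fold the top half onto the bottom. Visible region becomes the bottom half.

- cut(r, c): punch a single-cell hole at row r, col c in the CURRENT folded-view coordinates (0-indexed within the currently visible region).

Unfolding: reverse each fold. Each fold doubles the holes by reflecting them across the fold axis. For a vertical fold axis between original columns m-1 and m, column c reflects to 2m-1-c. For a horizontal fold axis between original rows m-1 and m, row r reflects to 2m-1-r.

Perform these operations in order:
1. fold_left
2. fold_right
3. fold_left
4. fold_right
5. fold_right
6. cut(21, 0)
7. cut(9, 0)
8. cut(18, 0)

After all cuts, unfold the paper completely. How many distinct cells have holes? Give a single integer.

Op 1 fold_left: fold axis v@16; visible region now rows[0,32) x cols[0,16) = 32x16
Op 2 fold_right: fold axis v@8; visible region now rows[0,32) x cols[8,16) = 32x8
Op 3 fold_left: fold axis v@12; visible region now rows[0,32) x cols[8,12) = 32x4
Op 4 fold_right: fold axis v@10; visible region now rows[0,32) x cols[10,12) = 32x2
Op 5 fold_right: fold axis v@11; visible region now rows[0,32) x cols[11,12) = 32x1
Op 6 cut(21, 0): punch at orig (21,11); cuts so far [(21, 11)]; region rows[0,32) x cols[11,12) = 32x1
Op 7 cut(9, 0): punch at orig (9,11); cuts so far [(9, 11), (21, 11)]; region rows[0,32) x cols[11,12) = 32x1
Op 8 cut(18, 0): punch at orig (18,11); cuts so far [(9, 11), (18, 11), (21, 11)]; region rows[0,32) x cols[11,12) = 32x1
Unfold 1 (reflect across v@11): 6 holes -> [(9, 10), (9, 11), (18, 10), (18, 11), (21, 10), (21, 11)]
Unfold 2 (reflect across v@10): 12 holes -> [(9, 8), (9, 9), (9, 10), (9, 11), (18, 8), (18, 9), (18, 10), (18, 11), (21, 8), (21, 9), (21, 10), (21, 11)]
Unfold 3 (reflect across v@12): 24 holes -> [(9, 8), (9, 9), (9, 10), (9, 11), (9, 12), (9, 13), (9, 14), (9, 15), (18, 8), (18, 9), (18, 10), (18, 11), (18, 12), (18, 13), (18, 14), (18, 15), (21, 8), (21, 9), (21, 10), (21, 11), (21, 12), (21, 13), (21, 14), (21, 15)]
Unfold 4 (reflect across v@8): 48 holes -> [(9, 0), (9, 1), (9, 2), (9, 3), (9, 4), (9, 5), (9, 6), (9, 7), (9, 8), (9, 9), (9, 10), (9, 11), (9, 12), (9, 13), (9, 14), (9, 15), (18, 0), (18, 1), (18, 2), (18, 3), (18, 4), (18, 5), (18, 6), (18, 7), (18, 8), (18, 9), (18, 10), (18, 11), (18, 12), (18, 13), (18, 14), (18, 15), (21, 0), (21, 1), (21, 2), (21, 3), (21, 4), (21, 5), (21, 6), (21, 7), (21, 8), (21, 9), (21, 10), (21, 11), (21, 12), (21, 13), (21, 14), (21, 15)]
Unfold 5 (reflect across v@16): 96 holes -> [(9, 0), (9, 1), (9, 2), (9, 3), (9, 4), (9, 5), (9, 6), (9, 7), (9, 8), (9, 9), (9, 10), (9, 11), (9, 12), (9, 13), (9, 14), (9, 15), (9, 16), (9, 17), (9, 18), (9, 19), (9, 20), (9, 21), (9, 22), (9, 23), (9, 24), (9, 25), (9, 26), (9, 27), (9, 28), (9, 29), (9, 30), (9, 31), (18, 0), (18, 1), (18, 2), (18, 3), (18, 4), (18, 5), (18, 6), (18, 7), (18, 8), (18, 9), (18, 10), (18, 11), (18, 12), (18, 13), (18, 14), (18, 15), (18, 16), (18, 17), (18, 18), (18, 19), (18, 20), (18, 21), (18, 22), (18, 23), (18, 24), (18, 25), (18, 26), (18, 27), (18, 28), (18, 29), (18, 30), (18, 31), (21, 0), (21, 1), (21, 2), (21, 3), (21, 4), (21, 5), (21, 6), (21, 7), (21, 8), (21, 9), (21, 10), (21, 11), (21, 12), (21, 13), (21, 14), (21, 15), (21, 16), (21, 17), (21, 18), (21, 19), (21, 20), (21, 21), (21, 22), (21, 23), (21, 24), (21, 25), (21, 26), (21, 27), (21, 28), (21, 29), (21, 30), (21, 31)]

Answer: 96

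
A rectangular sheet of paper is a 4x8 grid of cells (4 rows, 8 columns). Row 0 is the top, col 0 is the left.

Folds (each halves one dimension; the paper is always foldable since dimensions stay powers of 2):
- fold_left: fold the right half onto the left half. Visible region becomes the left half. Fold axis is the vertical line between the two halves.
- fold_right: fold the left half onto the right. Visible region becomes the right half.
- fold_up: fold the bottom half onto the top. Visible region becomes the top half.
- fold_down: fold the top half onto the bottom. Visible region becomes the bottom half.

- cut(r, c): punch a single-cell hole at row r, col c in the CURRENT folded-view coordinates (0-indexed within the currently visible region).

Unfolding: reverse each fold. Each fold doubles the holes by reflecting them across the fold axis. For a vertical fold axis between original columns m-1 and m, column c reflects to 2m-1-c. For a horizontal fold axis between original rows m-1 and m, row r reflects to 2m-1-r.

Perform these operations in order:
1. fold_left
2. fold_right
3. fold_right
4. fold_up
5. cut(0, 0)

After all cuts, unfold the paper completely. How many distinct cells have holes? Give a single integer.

Op 1 fold_left: fold axis v@4; visible region now rows[0,4) x cols[0,4) = 4x4
Op 2 fold_right: fold axis v@2; visible region now rows[0,4) x cols[2,4) = 4x2
Op 3 fold_right: fold axis v@3; visible region now rows[0,4) x cols[3,4) = 4x1
Op 4 fold_up: fold axis h@2; visible region now rows[0,2) x cols[3,4) = 2x1
Op 5 cut(0, 0): punch at orig (0,3); cuts so far [(0, 3)]; region rows[0,2) x cols[3,4) = 2x1
Unfold 1 (reflect across h@2): 2 holes -> [(0, 3), (3, 3)]
Unfold 2 (reflect across v@3): 4 holes -> [(0, 2), (0, 3), (3, 2), (3, 3)]
Unfold 3 (reflect across v@2): 8 holes -> [(0, 0), (0, 1), (0, 2), (0, 3), (3, 0), (3, 1), (3, 2), (3, 3)]
Unfold 4 (reflect across v@4): 16 holes -> [(0, 0), (0, 1), (0, 2), (0, 3), (0, 4), (0, 5), (0, 6), (0, 7), (3, 0), (3, 1), (3, 2), (3, 3), (3, 4), (3, 5), (3, 6), (3, 7)]

Answer: 16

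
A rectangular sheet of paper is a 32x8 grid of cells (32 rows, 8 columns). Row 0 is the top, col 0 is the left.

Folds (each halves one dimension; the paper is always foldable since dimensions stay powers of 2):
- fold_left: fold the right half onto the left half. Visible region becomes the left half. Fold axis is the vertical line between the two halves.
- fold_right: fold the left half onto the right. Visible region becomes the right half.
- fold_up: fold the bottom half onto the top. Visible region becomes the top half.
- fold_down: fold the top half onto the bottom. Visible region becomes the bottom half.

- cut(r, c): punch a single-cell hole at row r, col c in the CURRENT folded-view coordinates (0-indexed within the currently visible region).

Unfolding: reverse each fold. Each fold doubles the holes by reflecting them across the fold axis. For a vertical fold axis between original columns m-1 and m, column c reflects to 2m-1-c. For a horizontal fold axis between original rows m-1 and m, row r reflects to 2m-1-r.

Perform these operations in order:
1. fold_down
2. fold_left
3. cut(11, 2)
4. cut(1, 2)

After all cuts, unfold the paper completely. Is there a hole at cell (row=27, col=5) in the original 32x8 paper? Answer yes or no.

Op 1 fold_down: fold axis h@16; visible region now rows[16,32) x cols[0,8) = 16x8
Op 2 fold_left: fold axis v@4; visible region now rows[16,32) x cols[0,4) = 16x4
Op 3 cut(11, 2): punch at orig (27,2); cuts so far [(27, 2)]; region rows[16,32) x cols[0,4) = 16x4
Op 4 cut(1, 2): punch at orig (17,2); cuts so far [(17, 2), (27, 2)]; region rows[16,32) x cols[0,4) = 16x4
Unfold 1 (reflect across v@4): 4 holes -> [(17, 2), (17, 5), (27, 2), (27, 5)]
Unfold 2 (reflect across h@16): 8 holes -> [(4, 2), (4, 5), (14, 2), (14, 5), (17, 2), (17, 5), (27, 2), (27, 5)]
Holes: [(4, 2), (4, 5), (14, 2), (14, 5), (17, 2), (17, 5), (27, 2), (27, 5)]

Answer: yes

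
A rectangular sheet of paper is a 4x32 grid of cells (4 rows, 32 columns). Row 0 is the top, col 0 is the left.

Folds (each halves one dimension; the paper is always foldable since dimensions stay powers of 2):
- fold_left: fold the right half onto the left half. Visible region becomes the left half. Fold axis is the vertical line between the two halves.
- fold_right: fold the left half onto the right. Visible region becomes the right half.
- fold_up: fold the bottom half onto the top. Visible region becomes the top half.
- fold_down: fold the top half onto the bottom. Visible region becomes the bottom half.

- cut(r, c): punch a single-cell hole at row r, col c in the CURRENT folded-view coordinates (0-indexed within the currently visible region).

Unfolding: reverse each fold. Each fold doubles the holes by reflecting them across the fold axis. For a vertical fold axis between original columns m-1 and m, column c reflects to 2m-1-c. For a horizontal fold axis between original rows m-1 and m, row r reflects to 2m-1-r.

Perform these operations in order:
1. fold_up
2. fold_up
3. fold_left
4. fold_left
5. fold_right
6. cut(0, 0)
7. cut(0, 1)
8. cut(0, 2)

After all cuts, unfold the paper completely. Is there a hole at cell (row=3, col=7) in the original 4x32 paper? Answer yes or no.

Answer: no

Derivation:
Op 1 fold_up: fold axis h@2; visible region now rows[0,2) x cols[0,32) = 2x32
Op 2 fold_up: fold axis h@1; visible region now rows[0,1) x cols[0,32) = 1x32
Op 3 fold_left: fold axis v@16; visible region now rows[0,1) x cols[0,16) = 1x16
Op 4 fold_left: fold axis v@8; visible region now rows[0,1) x cols[0,8) = 1x8
Op 5 fold_right: fold axis v@4; visible region now rows[0,1) x cols[4,8) = 1x4
Op 6 cut(0, 0): punch at orig (0,4); cuts so far [(0, 4)]; region rows[0,1) x cols[4,8) = 1x4
Op 7 cut(0, 1): punch at orig (0,5); cuts so far [(0, 4), (0, 5)]; region rows[0,1) x cols[4,8) = 1x4
Op 8 cut(0, 2): punch at orig (0,6); cuts so far [(0, 4), (0, 5), (0, 6)]; region rows[0,1) x cols[4,8) = 1x4
Unfold 1 (reflect across v@4): 6 holes -> [(0, 1), (0, 2), (0, 3), (0, 4), (0, 5), (0, 6)]
Unfold 2 (reflect across v@8): 12 holes -> [(0, 1), (0, 2), (0, 3), (0, 4), (0, 5), (0, 6), (0, 9), (0, 10), (0, 11), (0, 12), (0, 13), (0, 14)]
Unfold 3 (reflect across v@16): 24 holes -> [(0, 1), (0, 2), (0, 3), (0, 4), (0, 5), (0, 6), (0, 9), (0, 10), (0, 11), (0, 12), (0, 13), (0, 14), (0, 17), (0, 18), (0, 19), (0, 20), (0, 21), (0, 22), (0, 25), (0, 26), (0, 27), (0, 28), (0, 29), (0, 30)]
Unfold 4 (reflect across h@1): 48 holes -> [(0, 1), (0, 2), (0, 3), (0, 4), (0, 5), (0, 6), (0, 9), (0, 10), (0, 11), (0, 12), (0, 13), (0, 14), (0, 17), (0, 18), (0, 19), (0, 20), (0, 21), (0, 22), (0, 25), (0, 26), (0, 27), (0, 28), (0, 29), (0, 30), (1, 1), (1, 2), (1, 3), (1, 4), (1, 5), (1, 6), (1, 9), (1, 10), (1, 11), (1, 12), (1, 13), (1, 14), (1, 17), (1, 18), (1, 19), (1, 20), (1, 21), (1, 22), (1, 25), (1, 26), (1, 27), (1, 28), (1, 29), (1, 30)]
Unfold 5 (reflect across h@2): 96 holes -> [(0, 1), (0, 2), (0, 3), (0, 4), (0, 5), (0, 6), (0, 9), (0, 10), (0, 11), (0, 12), (0, 13), (0, 14), (0, 17), (0, 18), (0, 19), (0, 20), (0, 21), (0, 22), (0, 25), (0, 26), (0, 27), (0, 28), (0, 29), (0, 30), (1, 1), (1, 2), (1, 3), (1, 4), (1, 5), (1, 6), (1, 9), (1, 10), (1, 11), (1, 12), (1, 13), (1, 14), (1, 17), (1, 18), (1, 19), (1, 20), (1, 21), (1, 22), (1, 25), (1, 26), (1, 27), (1, 28), (1, 29), (1, 30), (2, 1), (2, 2), (2, 3), (2, 4), (2, 5), (2, 6), (2, 9), (2, 10), (2, 11), (2, 12), (2, 13), (2, 14), (2, 17), (2, 18), (2, 19), (2, 20), (2, 21), (2, 22), (2, 25), (2, 26), (2, 27), (2, 28), (2, 29), (2, 30), (3, 1), (3, 2), (3, 3), (3, 4), (3, 5), (3, 6), (3, 9), (3, 10), (3, 11), (3, 12), (3, 13), (3, 14), (3, 17), (3, 18), (3, 19), (3, 20), (3, 21), (3, 22), (3, 25), (3, 26), (3, 27), (3, 28), (3, 29), (3, 30)]
Holes: [(0, 1), (0, 2), (0, 3), (0, 4), (0, 5), (0, 6), (0, 9), (0, 10), (0, 11), (0, 12), (0, 13), (0, 14), (0, 17), (0, 18), (0, 19), (0, 20), (0, 21), (0, 22), (0, 25), (0, 26), (0, 27), (0, 28), (0, 29), (0, 30), (1, 1), (1, 2), (1, 3), (1, 4), (1, 5), (1, 6), (1, 9), (1, 10), (1, 11), (1, 12), (1, 13), (1, 14), (1, 17), (1, 18), (1, 19), (1, 20), (1, 21), (1, 22), (1, 25), (1, 26), (1, 27), (1, 28), (1, 29), (1, 30), (2, 1), (2, 2), (2, 3), (2, 4), (2, 5), (2, 6), (2, 9), (2, 10), (2, 11), (2, 12), (2, 13), (2, 14), (2, 17), (2, 18), (2, 19), (2, 20), (2, 21), (2, 22), (2, 25), (2, 26), (2, 27), (2, 28), (2, 29), (2, 30), (3, 1), (3, 2), (3, 3), (3, 4), (3, 5), (3, 6), (3, 9), (3, 10), (3, 11), (3, 12), (3, 13), (3, 14), (3, 17), (3, 18), (3, 19), (3, 20), (3, 21), (3, 22), (3, 25), (3, 26), (3, 27), (3, 28), (3, 29), (3, 30)]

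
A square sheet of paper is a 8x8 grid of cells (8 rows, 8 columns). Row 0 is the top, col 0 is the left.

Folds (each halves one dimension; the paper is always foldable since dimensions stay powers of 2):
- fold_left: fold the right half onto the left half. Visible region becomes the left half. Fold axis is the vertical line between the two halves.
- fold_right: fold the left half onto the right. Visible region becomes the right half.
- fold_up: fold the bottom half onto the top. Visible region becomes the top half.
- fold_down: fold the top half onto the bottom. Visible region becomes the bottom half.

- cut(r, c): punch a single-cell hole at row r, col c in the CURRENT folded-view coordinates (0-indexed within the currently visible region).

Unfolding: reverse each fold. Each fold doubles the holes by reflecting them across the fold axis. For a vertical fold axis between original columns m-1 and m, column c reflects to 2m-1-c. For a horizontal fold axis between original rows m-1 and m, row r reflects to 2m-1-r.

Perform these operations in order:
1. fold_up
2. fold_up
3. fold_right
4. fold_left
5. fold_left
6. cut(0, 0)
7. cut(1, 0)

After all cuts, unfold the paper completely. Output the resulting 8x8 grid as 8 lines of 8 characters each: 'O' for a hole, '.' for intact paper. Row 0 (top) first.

Op 1 fold_up: fold axis h@4; visible region now rows[0,4) x cols[0,8) = 4x8
Op 2 fold_up: fold axis h@2; visible region now rows[0,2) x cols[0,8) = 2x8
Op 3 fold_right: fold axis v@4; visible region now rows[0,2) x cols[4,8) = 2x4
Op 4 fold_left: fold axis v@6; visible region now rows[0,2) x cols[4,6) = 2x2
Op 5 fold_left: fold axis v@5; visible region now rows[0,2) x cols[4,5) = 2x1
Op 6 cut(0, 0): punch at orig (0,4); cuts so far [(0, 4)]; region rows[0,2) x cols[4,5) = 2x1
Op 7 cut(1, 0): punch at orig (1,4); cuts so far [(0, 4), (1, 4)]; region rows[0,2) x cols[4,5) = 2x1
Unfold 1 (reflect across v@5): 4 holes -> [(0, 4), (0, 5), (1, 4), (1, 5)]
Unfold 2 (reflect across v@6): 8 holes -> [(0, 4), (0, 5), (0, 6), (0, 7), (1, 4), (1, 5), (1, 6), (1, 7)]
Unfold 3 (reflect across v@4): 16 holes -> [(0, 0), (0, 1), (0, 2), (0, 3), (0, 4), (0, 5), (0, 6), (0, 7), (1, 0), (1, 1), (1, 2), (1, 3), (1, 4), (1, 5), (1, 6), (1, 7)]
Unfold 4 (reflect across h@2): 32 holes -> [(0, 0), (0, 1), (0, 2), (0, 3), (0, 4), (0, 5), (0, 6), (0, 7), (1, 0), (1, 1), (1, 2), (1, 3), (1, 4), (1, 5), (1, 6), (1, 7), (2, 0), (2, 1), (2, 2), (2, 3), (2, 4), (2, 5), (2, 6), (2, 7), (3, 0), (3, 1), (3, 2), (3, 3), (3, 4), (3, 5), (3, 6), (3, 7)]
Unfold 5 (reflect across h@4): 64 holes -> [(0, 0), (0, 1), (0, 2), (0, 3), (0, 4), (0, 5), (0, 6), (0, 7), (1, 0), (1, 1), (1, 2), (1, 3), (1, 4), (1, 5), (1, 6), (1, 7), (2, 0), (2, 1), (2, 2), (2, 3), (2, 4), (2, 5), (2, 6), (2, 7), (3, 0), (3, 1), (3, 2), (3, 3), (3, 4), (3, 5), (3, 6), (3, 7), (4, 0), (4, 1), (4, 2), (4, 3), (4, 4), (4, 5), (4, 6), (4, 7), (5, 0), (5, 1), (5, 2), (5, 3), (5, 4), (5, 5), (5, 6), (5, 7), (6, 0), (6, 1), (6, 2), (6, 3), (6, 4), (6, 5), (6, 6), (6, 7), (7, 0), (7, 1), (7, 2), (7, 3), (7, 4), (7, 5), (7, 6), (7, 7)]

Answer: OOOOOOOO
OOOOOOOO
OOOOOOOO
OOOOOOOO
OOOOOOOO
OOOOOOOO
OOOOOOOO
OOOOOOOO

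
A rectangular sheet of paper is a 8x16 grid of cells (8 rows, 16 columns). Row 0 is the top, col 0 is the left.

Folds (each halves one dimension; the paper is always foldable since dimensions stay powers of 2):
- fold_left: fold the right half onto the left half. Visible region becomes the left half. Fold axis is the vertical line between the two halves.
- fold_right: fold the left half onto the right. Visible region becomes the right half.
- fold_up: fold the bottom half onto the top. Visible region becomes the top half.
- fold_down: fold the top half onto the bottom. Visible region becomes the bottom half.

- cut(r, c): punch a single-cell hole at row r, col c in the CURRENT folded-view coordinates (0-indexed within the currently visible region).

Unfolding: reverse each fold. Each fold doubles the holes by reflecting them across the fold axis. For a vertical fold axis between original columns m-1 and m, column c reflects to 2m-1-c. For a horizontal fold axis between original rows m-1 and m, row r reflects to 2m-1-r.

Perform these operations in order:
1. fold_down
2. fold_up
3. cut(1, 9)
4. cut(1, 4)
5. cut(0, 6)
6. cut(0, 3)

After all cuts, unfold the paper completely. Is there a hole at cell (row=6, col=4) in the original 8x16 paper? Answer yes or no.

Op 1 fold_down: fold axis h@4; visible region now rows[4,8) x cols[0,16) = 4x16
Op 2 fold_up: fold axis h@6; visible region now rows[4,6) x cols[0,16) = 2x16
Op 3 cut(1, 9): punch at orig (5,9); cuts so far [(5, 9)]; region rows[4,6) x cols[0,16) = 2x16
Op 4 cut(1, 4): punch at orig (5,4); cuts so far [(5, 4), (5, 9)]; region rows[4,6) x cols[0,16) = 2x16
Op 5 cut(0, 6): punch at orig (4,6); cuts so far [(4, 6), (5, 4), (5, 9)]; region rows[4,6) x cols[0,16) = 2x16
Op 6 cut(0, 3): punch at orig (4,3); cuts so far [(4, 3), (4, 6), (5, 4), (5, 9)]; region rows[4,6) x cols[0,16) = 2x16
Unfold 1 (reflect across h@6): 8 holes -> [(4, 3), (4, 6), (5, 4), (5, 9), (6, 4), (6, 9), (7, 3), (7, 6)]
Unfold 2 (reflect across h@4): 16 holes -> [(0, 3), (0, 6), (1, 4), (1, 9), (2, 4), (2, 9), (3, 3), (3, 6), (4, 3), (4, 6), (5, 4), (5, 9), (6, 4), (6, 9), (7, 3), (7, 6)]
Holes: [(0, 3), (0, 6), (1, 4), (1, 9), (2, 4), (2, 9), (3, 3), (3, 6), (4, 3), (4, 6), (5, 4), (5, 9), (6, 4), (6, 9), (7, 3), (7, 6)]

Answer: yes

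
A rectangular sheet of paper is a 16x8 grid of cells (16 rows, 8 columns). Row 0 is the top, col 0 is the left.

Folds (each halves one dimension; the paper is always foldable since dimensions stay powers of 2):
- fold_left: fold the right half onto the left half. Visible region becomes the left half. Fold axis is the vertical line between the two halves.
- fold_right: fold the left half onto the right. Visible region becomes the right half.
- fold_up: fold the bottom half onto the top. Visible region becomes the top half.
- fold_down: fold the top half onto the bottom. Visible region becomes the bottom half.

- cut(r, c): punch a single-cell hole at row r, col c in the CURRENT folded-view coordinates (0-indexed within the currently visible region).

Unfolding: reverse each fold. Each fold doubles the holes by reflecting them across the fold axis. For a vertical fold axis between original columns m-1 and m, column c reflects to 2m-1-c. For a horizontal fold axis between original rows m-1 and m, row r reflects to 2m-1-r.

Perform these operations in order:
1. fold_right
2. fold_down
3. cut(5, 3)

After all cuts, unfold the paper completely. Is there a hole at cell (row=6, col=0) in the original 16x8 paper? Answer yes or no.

Answer: no

Derivation:
Op 1 fold_right: fold axis v@4; visible region now rows[0,16) x cols[4,8) = 16x4
Op 2 fold_down: fold axis h@8; visible region now rows[8,16) x cols[4,8) = 8x4
Op 3 cut(5, 3): punch at orig (13,7); cuts so far [(13, 7)]; region rows[8,16) x cols[4,8) = 8x4
Unfold 1 (reflect across h@8): 2 holes -> [(2, 7), (13, 7)]
Unfold 2 (reflect across v@4): 4 holes -> [(2, 0), (2, 7), (13, 0), (13, 7)]
Holes: [(2, 0), (2, 7), (13, 0), (13, 7)]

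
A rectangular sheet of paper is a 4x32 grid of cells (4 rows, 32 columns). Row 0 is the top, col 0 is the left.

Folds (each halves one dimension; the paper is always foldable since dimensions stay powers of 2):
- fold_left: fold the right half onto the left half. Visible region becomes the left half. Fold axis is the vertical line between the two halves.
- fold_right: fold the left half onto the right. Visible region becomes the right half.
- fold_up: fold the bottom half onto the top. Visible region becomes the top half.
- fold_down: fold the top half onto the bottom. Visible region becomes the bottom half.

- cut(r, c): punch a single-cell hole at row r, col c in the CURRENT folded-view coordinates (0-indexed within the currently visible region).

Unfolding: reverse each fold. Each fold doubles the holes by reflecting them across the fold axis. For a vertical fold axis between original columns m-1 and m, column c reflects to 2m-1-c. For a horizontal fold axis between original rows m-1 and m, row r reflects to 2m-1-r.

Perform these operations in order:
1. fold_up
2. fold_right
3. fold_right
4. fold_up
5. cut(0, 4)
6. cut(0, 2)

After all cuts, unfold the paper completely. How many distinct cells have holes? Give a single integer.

Answer: 32

Derivation:
Op 1 fold_up: fold axis h@2; visible region now rows[0,2) x cols[0,32) = 2x32
Op 2 fold_right: fold axis v@16; visible region now rows[0,2) x cols[16,32) = 2x16
Op 3 fold_right: fold axis v@24; visible region now rows[0,2) x cols[24,32) = 2x8
Op 4 fold_up: fold axis h@1; visible region now rows[0,1) x cols[24,32) = 1x8
Op 5 cut(0, 4): punch at orig (0,28); cuts so far [(0, 28)]; region rows[0,1) x cols[24,32) = 1x8
Op 6 cut(0, 2): punch at orig (0,26); cuts so far [(0, 26), (0, 28)]; region rows[0,1) x cols[24,32) = 1x8
Unfold 1 (reflect across h@1): 4 holes -> [(0, 26), (0, 28), (1, 26), (1, 28)]
Unfold 2 (reflect across v@24): 8 holes -> [(0, 19), (0, 21), (0, 26), (0, 28), (1, 19), (1, 21), (1, 26), (1, 28)]
Unfold 3 (reflect across v@16): 16 holes -> [(0, 3), (0, 5), (0, 10), (0, 12), (0, 19), (0, 21), (0, 26), (0, 28), (1, 3), (1, 5), (1, 10), (1, 12), (1, 19), (1, 21), (1, 26), (1, 28)]
Unfold 4 (reflect across h@2): 32 holes -> [(0, 3), (0, 5), (0, 10), (0, 12), (0, 19), (0, 21), (0, 26), (0, 28), (1, 3), (1, 5), (1, 10), (1, 12), (1, 19), (1, 21), (1, 26), (1, 28), (2, 3), (2, 5), (2, 10), (2, 12), (2, 19), (2, 21), (2, 26), (2, 28), (3, 3), (3, 5), (3, 10), (3, 12), (3, 19), (3, 21), (3, 26), (3, 28)]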